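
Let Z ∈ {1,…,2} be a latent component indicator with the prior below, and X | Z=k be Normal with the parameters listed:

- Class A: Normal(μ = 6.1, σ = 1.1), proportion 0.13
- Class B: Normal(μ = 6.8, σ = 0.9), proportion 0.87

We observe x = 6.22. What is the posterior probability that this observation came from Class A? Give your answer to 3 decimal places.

0.130

The responsibility of component k is π_k f_k(x) divided by Σ_j π_j f_j(x).
Normal densities:
  p_A = 0.360523
  p_B = 0.360151
Multiply by the mixture weights:
  π_A·p_A = 0.13 × 0.360523 = 0.046868
  π_B·p_B = 0.87 × 0.360151 = 0.313331
Marginal: 0.046868 + 0.313331 = 0.360199
So the posterior for Class A is 0.046868 / 0.360199 ≈ 0.130.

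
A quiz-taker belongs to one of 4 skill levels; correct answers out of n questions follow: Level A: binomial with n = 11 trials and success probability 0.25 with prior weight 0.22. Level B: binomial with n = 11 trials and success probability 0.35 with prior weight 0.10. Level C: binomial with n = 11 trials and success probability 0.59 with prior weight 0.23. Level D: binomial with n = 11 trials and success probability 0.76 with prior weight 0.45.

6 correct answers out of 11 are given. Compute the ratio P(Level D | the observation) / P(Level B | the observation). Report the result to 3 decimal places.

3.237

The posterior odds equal the prior odds times the likelihood ratio: (w_i/w_j)·(f_i(x)/f_j(x)).
Component likelihoods at x = 6 correct answers out of 11:
  L_A = C(11,6)·0.25^6·0.75^5 = 462·0.000244141·0.237305 = 0.0267663
  L_B = C(11,6)·0.35^6·0.65^5 = 462·0.00183827·0.116029 = 0.098541
  L_C = C(11,6)·0.59^6·0.41^5 = 462·0.0421805·0.0115856 = 0.225774
  L_D = C(11,6)·0.76^6·0.24^5 = 462·0.1927·0.000796262 = 0.0708891
Posterior odds = (w_D·L_D) / (w_B·L_B) = (0.45·0.0708891) / (0.10·0.098541) = 0.0319001 / 0.0098541 ≈ 3.237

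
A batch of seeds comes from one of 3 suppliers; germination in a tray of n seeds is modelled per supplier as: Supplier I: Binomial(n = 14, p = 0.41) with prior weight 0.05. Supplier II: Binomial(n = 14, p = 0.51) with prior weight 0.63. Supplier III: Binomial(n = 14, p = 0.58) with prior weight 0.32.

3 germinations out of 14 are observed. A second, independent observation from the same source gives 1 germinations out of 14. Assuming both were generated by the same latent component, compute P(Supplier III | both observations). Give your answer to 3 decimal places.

0.005

By Bayes' theorem, P(k | x) = π_k f_k(x) / Σ_j π_j f_j(x).
Since both observations come from the same component, the likelihood for component k is f_k(x₁)·f_k(x₂).
  p_I = [0.0756528] × [0.00602543] = 0.000455841
  p_II = [0.0188786] × [0.000670266] = 1.26537e-05
  p_III = [0.0050948] × [0.000102754] = 5.23509e-07
Prior × likelihood for each component:
  π_I·p_I = 0.05 × 0.000455841 = 2.2792e-05
  π_II·p_II = 0.63 × 1.26537e-05 = 7.9718e-06
  π_III·p_III = 0.32 × 5.23509e-07 = 1.67523e-07
Normaliser: 2.2792e-05 + 7.9718e-06 + 1.67523e-07 = 3.09314e-05
P(Supplier III | x₁,x₂) = 1.67523e-07 / 3.09314e-05 ≈ 0.005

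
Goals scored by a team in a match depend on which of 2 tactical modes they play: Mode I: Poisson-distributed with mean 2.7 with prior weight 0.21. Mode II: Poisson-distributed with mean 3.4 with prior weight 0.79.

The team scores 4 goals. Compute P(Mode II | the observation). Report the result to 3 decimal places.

0.824

Apply Bayes' rule: the posterior for each component is proportional to its prior times its likelihood at x.
Component likelihoods at x = 4 goals:
  p_I = e^(−2.7)·2.7^4/4! = 0.148816
  p_II = e^(−3.4)·3.4^4/4! = 0.185825
Prior × likelihood for each component:
  π_I·p_I = 0.21 × 0.148816 = 0.0312513
  π_II·p_II = 0.79 × 0.185825 = 0.146801
Denominator: 0.0312513 + 0.146801 = 0.178053
Responsibility of Mode II: 0.146801 / 0.178053 ≈ 0.824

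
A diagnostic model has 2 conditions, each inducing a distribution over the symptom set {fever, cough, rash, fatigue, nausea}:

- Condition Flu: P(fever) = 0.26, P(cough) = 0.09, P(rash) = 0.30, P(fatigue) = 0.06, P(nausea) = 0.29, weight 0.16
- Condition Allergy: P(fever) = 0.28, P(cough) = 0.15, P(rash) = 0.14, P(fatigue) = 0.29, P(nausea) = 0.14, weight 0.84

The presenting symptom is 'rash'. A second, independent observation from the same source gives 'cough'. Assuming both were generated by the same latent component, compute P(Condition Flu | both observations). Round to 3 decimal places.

0.197

The responsibility of component k is π_k f_k(x) divided by Σ_j π_j f_j(x).
Since both observations come from the same component, the likelihood for component k is f_k(x₁)·f_k(x₂).
  L_Flu = [P(rash | comp) = 0.30] × [0.09] = 0.027
  L_Allergy = [P(rash | comp) = 0.14] × [0.15] = 0.021
Weight by the priors:
  π_Flu·L_Flu = 0.16 × 0.027 = 0.00432
  π_Allergy·L_Allergy = 0.84 × 0.021 = 0.01764
Sum: 0.00432 + 0.01764 = 0.02196
Responsibility of Condition Flu: 0.00432 / 0.02196 ≈ 0.197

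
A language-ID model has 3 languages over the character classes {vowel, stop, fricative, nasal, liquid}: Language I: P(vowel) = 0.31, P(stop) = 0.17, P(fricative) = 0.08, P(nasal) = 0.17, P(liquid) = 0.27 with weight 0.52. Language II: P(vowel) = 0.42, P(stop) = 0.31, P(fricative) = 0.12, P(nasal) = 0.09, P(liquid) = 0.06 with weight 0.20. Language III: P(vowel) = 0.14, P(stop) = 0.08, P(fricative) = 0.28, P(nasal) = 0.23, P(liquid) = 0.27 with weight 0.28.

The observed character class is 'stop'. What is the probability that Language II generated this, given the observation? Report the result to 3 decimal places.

0.359

Posterior ∝ prior × likelihood, so P(k | x) ∝ π_k f_k(x); normalise over all components.
Categorical probabilities:
  L_I = P(stop | comp) = 0.17
  L_II = P(stop | comp) = 0.31
  L_III = P(stop | comp) = 0.08
Weight by the priors:
  π_I·L_I = 0.52 × 0.17 = 0.0884
  π_II·L_II = 0.20 × 0.31 = 0.062
  π_III·L_III = 0.28 × 0.08 = 0.0224
Evidence: 0.0884 + 0.062 + 0.0224 = 0.1728
So the posterior for Language II is 0.062 / 0.1728 ≈ 0.359.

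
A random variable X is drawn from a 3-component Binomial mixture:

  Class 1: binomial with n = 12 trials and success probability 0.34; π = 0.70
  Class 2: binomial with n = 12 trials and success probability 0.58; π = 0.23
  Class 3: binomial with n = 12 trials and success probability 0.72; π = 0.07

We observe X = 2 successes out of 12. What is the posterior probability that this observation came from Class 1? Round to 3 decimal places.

P(component k | x) = w_k·f_k(x) / marginal(x), where marginal(x) = Σ_j w_j·f_j(x).
Component likelihoods at x = 2 successes out of 12:
  p_1 = 0.119658
  p_2 = 0.00379221
  p_3 = 0.000101342
Unnormalised posteriors:
  w_1·p_1 = 0.70 × 0.119658 = 0.0837605
  w_2·p_2 = 0.23 × 0.00379221 = 0.000872209
  w_3·p_3 = 0.07 × 0.000101342 = 7.09394e-06
Sum: 0.0837605 + 0.000872209 + 7.09394e-06 = 0.0846398
P(Class 1 | the observation) ≈ 0.990

0.990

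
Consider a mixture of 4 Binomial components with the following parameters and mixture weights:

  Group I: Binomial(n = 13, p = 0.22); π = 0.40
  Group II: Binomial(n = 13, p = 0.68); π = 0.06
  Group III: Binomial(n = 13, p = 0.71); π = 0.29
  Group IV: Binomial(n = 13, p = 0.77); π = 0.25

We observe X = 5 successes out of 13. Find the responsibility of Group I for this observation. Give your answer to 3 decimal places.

0.873

P(component k | x) = π_k·f_k(x) / marginal(x), where marginal(x) = Σ_j π_j·f_j(x).
Binomial probabilities:
  L_I = C(13,5)·0.22^5·0.78^8 = 1287·0.000515363·0.137011 = 0.0908759
  L_II = C(13,5)·0.68^5·0.32^8 = 1287·0.145393·0.000109951 = 0.0205742
  L_III = C(13,5)·0.71^5·0.29^8 = 1287·0.180423·5.00246e-05 = 0.0116159
  L_IV = C(13,5)·0.77^5·0.23^8 = 1287·0.270678·7.8311e-06 = 0.00272807
Prior × likelihood for each component:
  π_I·L_I = 0.40 × 0.0908759 = 0.0363504
  π_II·L_II = 0.06 × 0.0205742 = 0.00123445
  π_III·L_III = 0.29 × 0.0116159 = 0.00336862
  π_IV·L_IV = 0.25 × 0.00272807 = 0.000682016
Normaliser: 0.0363504 + 0.00123445 + 0.00336862 + 0.000682016 = 0.0416355
P(Group I | x) ≈ 0.873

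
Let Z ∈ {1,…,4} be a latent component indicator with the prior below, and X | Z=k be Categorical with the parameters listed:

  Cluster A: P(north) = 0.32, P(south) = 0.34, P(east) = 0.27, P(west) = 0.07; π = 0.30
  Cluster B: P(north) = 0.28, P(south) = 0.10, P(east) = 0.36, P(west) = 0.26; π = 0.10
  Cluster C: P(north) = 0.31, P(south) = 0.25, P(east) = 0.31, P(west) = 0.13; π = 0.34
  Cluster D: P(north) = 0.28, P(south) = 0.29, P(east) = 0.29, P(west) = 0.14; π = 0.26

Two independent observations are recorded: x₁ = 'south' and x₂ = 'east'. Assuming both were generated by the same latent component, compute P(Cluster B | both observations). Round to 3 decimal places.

By Bayes' theorem, P(k | x) = P(Z=k) f_k(x) / Σ_j P(Z=j) f_j(x).
Since both observations come from the same component, the likelihood for component k is f_k(x₁)·f_k(x₂).
  p_A = [0.34] × [0.27] = 0.0918
  p_B = [0.1] × [0.36] = 0.036
  p_C = [0.25] × [0.31] = 0.0775
  p_D = [0.29] × [0.29] = 0.0841
Weight by the priors:
  P(Z=A)·p_A = 0.30 × 0.0918 = 0.02754
  P(Z=B)·p_B = 0.10 × 0.036 = 0.0036
  P(Z=C)·p_C = 0.34 × 0.0775 = 0.02635
  P(Z=D)·p_D = 0.26 × 0.0841 = 0.021866
Evidence: 0.02754 + 0.0036 + 0.02635 + 0.021866 = 0.079356
Responsibility of Cluster B: 0.0036 / 0.079356 ≈ 0.045

0.045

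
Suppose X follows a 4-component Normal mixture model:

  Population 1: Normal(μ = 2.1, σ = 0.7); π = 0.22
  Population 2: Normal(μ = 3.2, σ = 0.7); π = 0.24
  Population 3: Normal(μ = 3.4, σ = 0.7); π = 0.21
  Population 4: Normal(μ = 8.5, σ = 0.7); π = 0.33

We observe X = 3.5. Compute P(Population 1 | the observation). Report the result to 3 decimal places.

P(component k | x) = π_k·f_k(x) / marginal(x), where marginal(x) = Σ_j π_j·f_j(x).
Evaluate each component's likelihood at the observed value:
  L_1 = 0.07713
  L_2 = 0.51991
  L_3 = 0.564132
  L_4 = 4.75194e-12
Prior × likelihood for each component:
  π_1·L_1 = 0.22 × 0.07713 = 0.0169686
  π_2·L_2 = 0.24 × 0.51991 = 0.124778
  π_3·L_3 = 0.21 × 0.564132 = 0.118468
  π_4·L_4 = 0.33 × 4.75194e-12 = 1.56814e-12
Sum: 0.0169686 + 0.124778 + 0.118468 + 1.56814e-12 = 0.260215
So the posterior for Population 1 is 0.0169686 / 0.260215 ≈ 0.065.

0.065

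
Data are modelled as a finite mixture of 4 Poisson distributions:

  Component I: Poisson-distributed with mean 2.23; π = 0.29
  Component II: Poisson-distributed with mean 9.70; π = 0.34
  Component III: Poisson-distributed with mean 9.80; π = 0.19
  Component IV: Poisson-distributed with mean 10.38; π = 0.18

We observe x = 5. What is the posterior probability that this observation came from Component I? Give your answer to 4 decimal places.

P(component k | x) = π_k·f_k(x) / marginal(x), where marginal(x) = Σ_j π_j·f_j(x).
Evaluate each component's likelihood at the observed value:
  f_I = e^(−2.23)·2.23^5/5! = 0.0494159
  f_II = e^(−9.70)·9.70^5/5! = 0.0438552
  f_III = e^(−9.80)·9.80^5/5! = 0.0417699
  f_IV = e^(−10.38)·10.38^5/5! = 0.0311766
Weight by the priors:
  π_I·f_I = 0.29 × 0.0494159 = 0.0143306
  π_II·f_II = 0.34 × 0.0438552 = 0.0149108
  π_III·f_III = 0.19 × 0.0417699 = 0.00793628
  π_IV·f_IV = 0.18 × 0.0311766 = 0.00561179
Sum: 0.0143306 + 0.0149108 + 0.00793628 + 0.00561179 = 0.0427894
P(Component I | data) = 0.0143306 / 0.0427894 ≈ 0.3349

0.3349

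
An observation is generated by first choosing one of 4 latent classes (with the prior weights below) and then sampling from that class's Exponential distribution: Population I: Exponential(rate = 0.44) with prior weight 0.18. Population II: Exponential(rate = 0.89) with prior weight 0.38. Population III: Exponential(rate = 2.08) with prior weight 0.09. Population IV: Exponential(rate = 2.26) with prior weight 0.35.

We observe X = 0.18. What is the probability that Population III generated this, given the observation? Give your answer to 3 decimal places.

The responsibility of component k is w_k f_k(x) divided by Σ_j w_j f_j(x).
Evaluate each component's likelihood at the observed value:
  f_I = 0.406496
  f_II = 0.758256
  f_III = 1.43042
  f_IV = 1.50466
Multiply by the mixture weights:
  w_I·f_I = 0.18 × 0.406496 = 0.0731693
  w_II·f_II = 0.38 × 0.758256 = 0.288137
  w_III·f_III = 0.09 × 1.43042 = 0.128738
  w_IV·f_IV = 0.35 × 1.50466 = 0.52663
Evidence: 0.0731693 + 0.288137 + 0.128738 + 0.52663 = 1.01667
P(Population III | the observation) = 0.128738 / 1.01667 ≈ 0.127

0.127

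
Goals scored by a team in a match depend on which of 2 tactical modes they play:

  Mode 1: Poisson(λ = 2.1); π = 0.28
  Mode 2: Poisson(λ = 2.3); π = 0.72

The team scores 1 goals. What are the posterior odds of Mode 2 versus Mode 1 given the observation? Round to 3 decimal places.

Since P(k|x) ∝ w_k f_k(x), the posterior odds are w_i f_i(x) / (w_j f_j(x)).
Poisson probabilities:
  p_1 = e^(−2.1)·2.1^1/1! = 0.257158
  p_2 = e^(−2.3)·2.3^1/1! = 0.230595
Odds = (0.72/0.28) × (0.230595/0.257158) = 2.57143 × 0.896705 ≈ 2.306

2.306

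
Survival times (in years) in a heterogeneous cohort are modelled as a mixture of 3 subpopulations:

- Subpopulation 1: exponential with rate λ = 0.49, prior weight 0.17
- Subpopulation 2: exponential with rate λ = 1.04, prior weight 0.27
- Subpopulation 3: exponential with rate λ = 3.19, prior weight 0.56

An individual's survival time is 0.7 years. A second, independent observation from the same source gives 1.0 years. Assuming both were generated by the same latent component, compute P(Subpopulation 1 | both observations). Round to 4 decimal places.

0.1913

Apply Bayes' rule: the posterior for each component is proportional to its prior times its likelihood at x.
Since both observations come from the same component, the likelihood for component k is f_k(x₁)·f_k(x₂).
  f_1 = [0.347723] × [0.300187] = 0.104382
  f_2 = [0.502189] × [0.367593] = 0.184601
  f_3 = [0.341988] × [0.131338] = 0.0449161
Multiply by the mixture weights:
  w_1·f_1 = 0.17 × 0.104382 = 0.0177449
  w_2·f_2 = 0.27 × 0.184601 = 0.0498423
  w_3·f_3 = 0.56 × 0.0449161 = 0.025153
Marginal: 0.0177449 + 0.0498423 + 0.025153 = 0.0927402
So the posterior for Subpopulation 1 is 0.0177449 / 0.0927402 ≈ 0.1913.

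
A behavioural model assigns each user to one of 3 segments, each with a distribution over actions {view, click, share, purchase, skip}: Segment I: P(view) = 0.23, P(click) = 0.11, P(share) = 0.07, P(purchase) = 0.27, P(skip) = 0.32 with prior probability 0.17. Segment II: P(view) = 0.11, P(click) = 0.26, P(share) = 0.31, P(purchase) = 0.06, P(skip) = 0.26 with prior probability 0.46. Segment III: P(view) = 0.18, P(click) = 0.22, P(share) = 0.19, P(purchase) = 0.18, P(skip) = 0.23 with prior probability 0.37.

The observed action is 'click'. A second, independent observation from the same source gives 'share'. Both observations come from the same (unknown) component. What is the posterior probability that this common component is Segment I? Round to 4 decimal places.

The responsibility of component k is w_k f_k(x) divided by Σ_j w_j f_j(x).
Since both observations come from the same component, the likelihood for component k is f_k(x₁)·f_k(x₂).
  L_I = [P(click | comp) = 0.11] × [0.07] = 0.0077
  L_II = [P(click | comp) = 0.26] × [0.31] = 0.0806
  L_III = [P(click | comp) = 0.22] × [0.19] = 0.0418
Prior × likelihood for each component:
  w_I·L_I = 0.17 × 0.0077 = 0.001309
  w_II·L_II = 0.46 × 0.0806 = 0.037076
  w_III·L_III = 0.37 × 0.0418 = 0.015466
Evidence: 0.001309 + 0.037076 + 0.015466 = 0.053851
Responsibility of Segment I: 0.001309 / 0.053851 ≈ 0.0243

0.0243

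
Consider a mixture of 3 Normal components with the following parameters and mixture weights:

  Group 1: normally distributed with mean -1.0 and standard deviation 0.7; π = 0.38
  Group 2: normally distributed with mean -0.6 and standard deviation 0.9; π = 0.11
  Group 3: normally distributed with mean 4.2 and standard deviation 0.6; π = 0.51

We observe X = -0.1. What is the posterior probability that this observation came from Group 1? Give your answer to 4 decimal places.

0.6940

Posterior ∝ prior × likelihood, so P(k | x) ∝ π_k f_k(x); normalise over all components.
Component likelihoods at x = -0.1:
  L_1 = (1/(0.7·√(2π)))·exp(−(-0.1−-1.0)²/(2·0.7²)) = 0.569918·exp(-0.82653) = 0.249376
  L_2 = (1/(0.9·√(2π)))·exp(−(-0.1−-0.6)²/(2·0.9²)) = 0.443269·exp(-0.15432) = 0.37988
  L_3 = (1/(0.6·√(2π)))·exp(−(-0.1−4.2)²/(2·0.6²)) = 0.664904·exp(-25.68056) = 4.67558e-12
Weight by the priors:
  π_1·L_1 = 0.38 × 0.249376 = 0.0947628
  π_2·L_2 = 0.11 × 0.37988 = 0.0417868
  π_3·L_3 = 0.51 × 4.67558e-12 = 2.38454e-12
Denominator: 0.0947628 + 0.0417868 + 2.38454e-12 = 0.13655
P(Group 1 | data) ≈ 0.6940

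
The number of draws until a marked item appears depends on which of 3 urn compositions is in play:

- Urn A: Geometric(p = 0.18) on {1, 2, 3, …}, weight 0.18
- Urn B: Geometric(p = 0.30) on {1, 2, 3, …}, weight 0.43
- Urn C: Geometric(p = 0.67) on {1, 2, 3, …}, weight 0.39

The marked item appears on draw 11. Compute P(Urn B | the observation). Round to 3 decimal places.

Apply Bayes' rule: the posterior for each component is proportional to its prior times its likelihood at x.
Evaluate each component's likelihood at the observed value:
  L_A = 0.18·(1−0.18)^10 = 0.18·0.137448 = 0.0247406
  L_B = 0.30·(1−0.30)^10 = 0.30·0.0282475 = 0.00847426
  L_C = 0.67·(1−0.67)^10 = 0.67·1.53158e-05 = 1.02616e-05
Prior × likelihood for each component:
  π_A·L_A = 0.18 × 0.0247406 = 0.00445332
  π_B·L_B = 0.43 × 0.00847426 = 0.00364393
  π_C·L_C = 0.39 × 1.02616e-05 = 4.00202e-06
Normaliser: 0.00445332 + 0.00364393 + 4.00202e-06 = 0.00810125
So the posterior for Urn B is 0.00364393 / 0.00810125 ≈ 0.450.

0.450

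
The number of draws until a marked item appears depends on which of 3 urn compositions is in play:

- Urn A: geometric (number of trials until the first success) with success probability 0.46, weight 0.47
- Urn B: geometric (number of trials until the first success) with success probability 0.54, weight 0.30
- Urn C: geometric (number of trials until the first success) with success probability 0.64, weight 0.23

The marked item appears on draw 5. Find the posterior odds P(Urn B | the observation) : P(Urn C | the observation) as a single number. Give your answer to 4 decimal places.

Posterior odds = (P(Z=i) f_i(x)) / (P(Z=j) f_j(x)); the normalising sum cancels.
Geometric probabilities:
  p_A = 0.0391141
  p_B = 0.0241783
  p_C = 0.0107495
Posterior odds = (P(Z=B)·p_B) / (P(Z=C)·p_C) = (0.30·0.0241783) / (0.23·0.0107495) = 0.00725348 / 0.00247239 ≈ 2.9338

2.9338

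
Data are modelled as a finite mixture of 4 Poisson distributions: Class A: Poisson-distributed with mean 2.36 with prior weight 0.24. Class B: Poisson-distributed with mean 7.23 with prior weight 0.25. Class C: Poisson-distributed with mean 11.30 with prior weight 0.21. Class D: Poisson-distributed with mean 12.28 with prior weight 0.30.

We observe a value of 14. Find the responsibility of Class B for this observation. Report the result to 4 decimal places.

0.0471

The responsibility of component k is π_k f_k(x) divided by Σ_j π_j f_j(x).
Component likelihoods at x = 14:
  f_A = e^(−2.36)·2.36^14/14! = 1.80063e-07
  f_B = e^(−7.23)·7.23^14/14! = 0.00886296
  f_C = e^(−11.30)·11.30^14/14! = 0.0785529
  f_D = e^(−12.28)·12.28^14/14! = 0.0944567
Weight by the priors:
  π_A·f_A = 0.24 × 1.80063e-07 = 4.32151e-08
  π_B·f_B = 0.25 × 0.00886296 = 0.00221574
  π_C·f_C = 0.21 × 0.0785529 = 0.0164961
  π_D·f_D = 0.30 × 0.0944567 = 0.028337
Sum: 4.32151e-08 + 0.00221574 + 0.0164961 + 0.028337 = 0.0470489
P(Class B | x) ≈ 0.0471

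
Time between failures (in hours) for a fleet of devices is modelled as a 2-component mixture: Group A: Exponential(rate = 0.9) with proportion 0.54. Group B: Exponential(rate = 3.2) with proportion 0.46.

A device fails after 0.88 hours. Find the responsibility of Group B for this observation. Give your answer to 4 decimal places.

0.2858

Posterior ∝ prior × likelihood, so P(k | x) ∝ P(Z=k) f_k(x); normalise over all components.
Exponential densities:
  L_A = 0.9·e^(−0.9·0.88) = 0.9·e^(−0.7920) = 0.407644
  L_B = 3.2·e^(−3.2·0.88) = 3.2·e^(−2.8160) = 0.191504
Weight by the priors:
  P(Z=A)·L_A = 0.54 × 0.407644 = 0.220128
  P(Z=B)·L_B = 0.46 × 0.191504 = 0.0880916
Denominator: 0.220128 + 0.0880916 = 0.308219
Responsibility of Group B: 0.0880916 / 0.308219 ≈ 0.2858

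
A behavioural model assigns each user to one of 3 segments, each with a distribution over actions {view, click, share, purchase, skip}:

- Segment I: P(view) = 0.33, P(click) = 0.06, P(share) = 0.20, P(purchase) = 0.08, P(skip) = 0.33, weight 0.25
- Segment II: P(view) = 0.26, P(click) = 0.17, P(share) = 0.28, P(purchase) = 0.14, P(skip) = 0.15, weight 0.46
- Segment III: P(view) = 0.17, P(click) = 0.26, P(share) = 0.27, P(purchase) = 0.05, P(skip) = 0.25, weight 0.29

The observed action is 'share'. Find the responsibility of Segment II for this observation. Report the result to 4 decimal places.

Apply Bayes' rule: the posterior for each component is proportional to its prior times its likelihood at x.
Categorical probabilities:
  f_I = P(share | comp) = 0.20
  f_II = P(share | comp) = 0.28
  f_III = P(share | comp) = 0.27
Multiply by the mixture weights:
  w_I·f_I = 0.25 × 0.2 = 0.05
  w_II·f_II = 0.46 × 0.28 = 0.1288
  w_III·f_III = 0.29 × 0.27 = 0.0783
Sum: 0.05 + 0.1288 + 0.0783 = 0.2571
So the posterior for Segment II is 0.1288 / 0.2571 ≈ 0.5010.

0.5010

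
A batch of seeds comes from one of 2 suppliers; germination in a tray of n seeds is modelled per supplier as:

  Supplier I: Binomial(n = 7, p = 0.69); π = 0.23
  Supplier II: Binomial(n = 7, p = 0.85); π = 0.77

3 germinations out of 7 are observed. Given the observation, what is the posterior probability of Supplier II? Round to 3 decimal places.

P(component k | x) = π_k·f_k(x) / marginal(x), where marginal(x) = Σ_j π_j·f_j(x).
Component likelihoods at x = 3 germinations out of 7:
  f_I = C(7,3)·0.69^3·0.31^4 = 35·0.328509·0.00923521 = 0.106185
  f_II = C(7,3)·0.85^3·0.15^4 = 35·0.614125·0.00050625 = 0.0108815
Unnormalised posteriors:
  π_I·f_I = 0.23 × 0.106185 = 0.0244225
  π_II·f_II = 0.77 × 0.0108815 = 0.00837878
Normaliser: 0.0244225 + 0.00837878 = 0.0328013
Responsibility of Supplier II: 0.00837878 / 0.0328013 ≈ 0.255

0.255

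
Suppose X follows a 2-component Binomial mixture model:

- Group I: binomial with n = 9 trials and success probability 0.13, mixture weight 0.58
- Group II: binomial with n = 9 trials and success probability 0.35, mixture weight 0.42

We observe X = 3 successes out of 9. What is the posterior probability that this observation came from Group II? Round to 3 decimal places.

Posterior ∝ prior × likelihood, so P(k | x) ∝ P(Z=k) f_k(x); normalise over all components.
Component likelihoods at x = 3 successes out of 9:
  L_I = 0.0800248
  L_II = 0.271621
Prior × likelihood for each component:
  P(Z=I)·L_I = 0.58 × 0.0800248 = 0.0464144
  P(Z=II)·L_II = 0.42 × 0.271621 = 0.114081
Marginal: 0.0464144 + 0.114081 = 0.160495
Responsibility of Group II: 0.114081 / 0.160495 ≈ 0.711

0.711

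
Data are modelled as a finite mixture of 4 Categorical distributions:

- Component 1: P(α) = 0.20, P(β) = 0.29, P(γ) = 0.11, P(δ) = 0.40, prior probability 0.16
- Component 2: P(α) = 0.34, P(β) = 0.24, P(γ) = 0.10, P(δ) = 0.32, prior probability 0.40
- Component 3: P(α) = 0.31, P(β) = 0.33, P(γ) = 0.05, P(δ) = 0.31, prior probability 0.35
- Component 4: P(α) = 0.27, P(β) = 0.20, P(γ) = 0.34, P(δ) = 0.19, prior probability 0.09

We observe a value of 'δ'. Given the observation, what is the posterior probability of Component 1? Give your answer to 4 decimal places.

Posterior ∝ prior × likelihood, so P(k | x) ∝ π_k f_k(x); normalise over all components.
Evaluate each component's likelihood at the observed value:
  L_1 = P(δ | comp) = 0.40
  L_2 = P(δ | comp) = 0.32
  L_3 = P(δ | comp) = 0.31
  L_4 = P(δ | comp) = 0.19
Unnormalised posteriors:
  π_1·L_1 = 0.16 × 0.4 = 0.064
  π_2·L_2 = 0.40 × 0.32 = 0.128
  π_3·L_3 = 0.35 × 0.31 = 0.1085
  π_4·L_4 = 0.09 × 0.19 = 0.0171
Sum: 0.064 + 0.128 + 0.1085 + 0.0171 = 0.3176
P(Component 1 | 'δ') ≈ 0.2015

0.2015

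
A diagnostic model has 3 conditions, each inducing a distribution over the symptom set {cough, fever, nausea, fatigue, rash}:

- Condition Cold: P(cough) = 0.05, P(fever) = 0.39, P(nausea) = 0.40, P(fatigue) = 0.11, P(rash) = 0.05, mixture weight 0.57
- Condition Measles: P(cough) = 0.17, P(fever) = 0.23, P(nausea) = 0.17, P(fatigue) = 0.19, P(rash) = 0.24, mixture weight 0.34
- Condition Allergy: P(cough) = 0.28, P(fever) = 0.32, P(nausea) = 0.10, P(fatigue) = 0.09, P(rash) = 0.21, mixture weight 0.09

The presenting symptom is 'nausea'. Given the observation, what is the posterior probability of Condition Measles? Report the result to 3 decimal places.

By Bayes' theorem, P(k | x) = π_k f_k(x) / Σ_j π_j f_j(x).
Component likelihoods at x = 'nausea':
  p_Cold = 0.4
  p_Measles = 0.17
  p_Allergy = 0.1
Multiply by the mixture weights:
  π_Cold·p_Cold = 0.57 × 0.4 = 0.228
  π_Measles·p_Measles = 0.34 × 0.17 = 0.0578
  π_Allergy·p_Allergy = 0.09 × 0.1 = 0.009
Denominator: 0.228 + 0.0578 + 0.009 = 0.2948
P(Condition Measles | data) = 0.0578 / 0.2948 ≈ 0.196

0.196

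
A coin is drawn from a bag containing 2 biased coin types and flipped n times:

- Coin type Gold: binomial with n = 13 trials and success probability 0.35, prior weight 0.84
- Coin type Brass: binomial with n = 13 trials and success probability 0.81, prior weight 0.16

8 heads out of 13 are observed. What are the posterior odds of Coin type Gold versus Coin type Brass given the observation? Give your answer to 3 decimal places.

2.990

Since P(k|x) ∝ π_k f_k(x), the posterior odds are π_i f_i(x) / (π_j f_j(x)).
Component likelihoods at x = 8 heads out of 13:
  L_Gold = C(13,8)·0.35^8·0.65^5 = 1287·0.000225188·0.116029 = 0.0336271
  L_Brass = C(13,8)·0.81^8·0.19^5 = 1287·0.185302·0.00024761 = 0.0590509
0.0282468 / 0.00944815 ≈ 2.990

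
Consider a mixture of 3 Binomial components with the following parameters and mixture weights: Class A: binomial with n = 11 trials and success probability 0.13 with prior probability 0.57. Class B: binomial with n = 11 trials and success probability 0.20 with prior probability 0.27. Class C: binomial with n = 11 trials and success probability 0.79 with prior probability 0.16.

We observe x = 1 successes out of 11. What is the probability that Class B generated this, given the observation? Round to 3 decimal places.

Posterior ∝ prior × likelihood, so P(k | x) ∝ P(Z=k) f_k(x); normalise over all components.
Evaluate each component's likelihood at the observed value:
  f_A = C(11,1)·0.13^1·0.87^10 = 11·0.13·0.248423 = 0.355245
  f_B = C(11,1)·0.20^1·0.80^10 = 11·0.2·0.107374 = 0.236223
  f_C = C(11,1)·0.79^1·0.21^10 = 11·0.79·1.66799e-07 = 1.44948e-06
Weight by the priors:
  P(Z=A)·f_A = 0.57 × 0.355245 = 0.20249
  P(Z=B)·f_B = 0.27 × 0.236223 = 0.0637803
  P(Z=C)·f_C = 0.16 × 1.44948e-06 = 2.31917e-07
Evidence: 0.20249 + 0.0637803 + 2.31917e-07 = 0.26627
Responsibility of Class B: 0.0637803 / 0.26627 ≈ 0.240

0.240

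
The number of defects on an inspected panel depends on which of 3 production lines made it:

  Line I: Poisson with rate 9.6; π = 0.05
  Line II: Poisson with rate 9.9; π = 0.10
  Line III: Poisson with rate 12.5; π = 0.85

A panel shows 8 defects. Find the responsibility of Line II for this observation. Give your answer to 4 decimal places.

0.1784

The responsibility of component k is π_k f_k(x) divided by Σ_j π_j f_j(x).
Evaluate each component's likelihood at the observed value:
  p_I = 0.121178
  p_II = 0.114827
  p_III = 0.0550907
Multiply by the mixture weights:
  π_I·p_I = 0.05 × 0.121178 = 0.00605888
  π_II·p_II = 0.10 × 0.114827 = 0.0114827
  π_III·p_III = 0.85 × 0.0550907 = 0.0468271
Evidence: 0.00605888 + 0.0114827 + 0.0468271 = 0.0643687
Responsibility of Line II: 0.0114827 / 0.0643687 ≈ 0.1784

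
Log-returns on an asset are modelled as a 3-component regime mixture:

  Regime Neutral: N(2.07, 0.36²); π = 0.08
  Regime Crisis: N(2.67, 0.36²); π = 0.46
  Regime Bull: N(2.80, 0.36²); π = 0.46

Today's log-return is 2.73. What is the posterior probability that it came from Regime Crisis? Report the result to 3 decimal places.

P(component k | x) = P(Z=k)·f_k(x) / marginal(x), where marginal(x) = Σ_j P(Z=j)·f_j(x).
Component likelihoods at x = 2.73:
  p_Neutral = (1/(0.36·√(2π)))·exp(−(2.73−2.07)²/(2·0.36²)) = 1.108173·exp(-1.68056) = 0.20642
  p_Crisis = (1/(0.36·√(2π)))·exp(−(2.73−2.67)²/(2·0.36²)) = 1.108173·exp(-0.01389) = 1.09289
  p_Bull = (1/(0.36·√(2π)))·exp(−(2.73−2.80)²/(2·0.36²)) = 1.108173·exp(-0.01890) = 1.08742
Weight by the priors:
  P(Z=Neutral)·p_Neutral = 0.08 × 0.20642 = 0.0165136
  P(Z=Crisis)·p_Crisis = 0.46 × 1.09289 = 0.502729
  P(Z=Bull)·p_Bull = 0.46 × 1.08742 = 0.500213
Evidence: 0.0165136 + 0.502729 + 0.500213 = 1.01946
P(Regime Crisis | the observation) ≈ 0.493

0.493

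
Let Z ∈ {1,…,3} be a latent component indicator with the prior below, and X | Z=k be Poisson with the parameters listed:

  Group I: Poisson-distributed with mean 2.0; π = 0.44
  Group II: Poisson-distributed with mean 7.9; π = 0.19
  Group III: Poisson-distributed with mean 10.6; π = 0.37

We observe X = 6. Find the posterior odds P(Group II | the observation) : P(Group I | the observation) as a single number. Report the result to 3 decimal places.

Since P(k|x) ∝ w_k f_k(x), the posterior odds are w_i f_i(x) / (w_j f_j(x)).
Evaluate each component's likelihood at the observed value:
  L_I = e^(−2.0)·2.0^6/6! = 0.0120298
  L_II = e^(−7.9)·7.9^6/6! = 0.125171
  L_III = e^(−10.6)·10.6^6/6! = 0.0490887
Posterior odds = (w_II·L_II) / (w_I·L_I) = (0.19·0.125171) / (0.44·0.0120298) = 0.0237825 / 0.00529311 ≈ 4.493

4.493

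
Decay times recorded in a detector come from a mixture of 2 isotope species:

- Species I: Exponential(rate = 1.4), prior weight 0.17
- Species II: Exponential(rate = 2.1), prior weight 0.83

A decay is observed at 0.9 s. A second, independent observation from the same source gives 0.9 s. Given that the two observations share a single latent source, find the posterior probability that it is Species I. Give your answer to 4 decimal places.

0.2430

Apply Bayes' rule: the posterior for each component is proportional to its prior times its likelihood at x.
Since both observations come from the same component, the likelihood for component k is f_k(x₁)·f_k(x₂).
  p_I = [1.4·e^(−1.4·0.9) = 1.4·e^(−1.2600) = 0.397116] × [0.397116] = 0.157701
  p_II = [2.1·e^(−2.1·0.9) = 2.1·e^(−1.8900) = 0.317251] × [0.317251] = 0.100648
Unnormalised posteriors:
  w_I·p_I = 0.17 × 0.157701 = 0.0268091
  w_II·p_II = 0.83 × 0.100648 = 0.0835379
Sum: 0.0268091 + 0.0835379 = 0.110347
Responsibility of Species I: 0.0268091 / 0.110347 ≈ 0.2430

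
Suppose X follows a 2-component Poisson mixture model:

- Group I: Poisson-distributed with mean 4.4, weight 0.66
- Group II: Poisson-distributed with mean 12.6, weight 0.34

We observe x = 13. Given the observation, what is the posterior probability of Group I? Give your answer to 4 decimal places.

0.0081

P(component k | x) = π_k·f_k(x) / marginal(x), where marginal(x) = Σ_j π_j·f_j(x).
Poisson probabilities:
  f_I = e^(−4.4)·4.4^13/13! = 0.000456782
  f_II = e^(−12.6)·12.6^13/13! = 0.109251
Unnormalised posteriors:
  π_I·f_I = 0.66 × 0.000456782 = 0.000301476
  π_II·f_II = 0.34 × 0.109251 = 0.0371454
Normaliser: 0.000301476 + 0.0371454 = 0.0374469
Responsibility of Group I: 0.000301476 / 0.0374469 ≈ 0.0081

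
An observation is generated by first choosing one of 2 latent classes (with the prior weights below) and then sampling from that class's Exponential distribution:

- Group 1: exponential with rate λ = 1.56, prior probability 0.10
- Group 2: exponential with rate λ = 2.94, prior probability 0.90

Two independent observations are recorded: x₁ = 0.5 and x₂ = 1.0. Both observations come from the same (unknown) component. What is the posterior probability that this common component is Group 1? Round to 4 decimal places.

0.1987

The responsibility of component k is π_k f_k(x) divided by Σ_j π_j f_j(x).
Since both observations come from the same component, the likelihood for component k is f_k(x₁)·f_k(x₂).
  L_1 = [1.56·e^(−1.56·0.5) = 1.56·e^(−0.7800) = 0.715113] × [0.327812] = 0.234423
  L_2 = [2.94·e^(−2.94·0.5) = 2.94·e^(−1.4700) = 0.675981] × [0.155425] = 0.105064
Prior × likelihood for each component:
  π_1·L_1 = 0.10 × 0.234423 = 0.0234423
  π_2·L_2 = 0.90 × 0.105064 = 0.094558
Evidence: 0.0234423 + 0.094558 = 0.118
So the posterior for Group 1 is 0.0234423 / 0.118 ≈ 0.1987.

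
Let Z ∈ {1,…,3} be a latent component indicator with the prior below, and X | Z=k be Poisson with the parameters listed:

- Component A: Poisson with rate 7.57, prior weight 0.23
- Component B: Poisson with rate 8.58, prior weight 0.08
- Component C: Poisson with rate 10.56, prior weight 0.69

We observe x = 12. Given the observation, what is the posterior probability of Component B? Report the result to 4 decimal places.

The responsibility of component k is w_k f_k(x) divided by Σ_j w_j f_j(x).
Poisson probabilities:
  p_A = e^(−7.57)·7.57^12/12! = 0.0381245
  p_B = e^(−8.58)·8.58^12/12! = 0.0624114
  p_C = e^(−10.56)·10.56^12/12! = 0.104107
Prior × likelihood for each component:
  w_A·p_A = 0.23 × 0.0381245 = 0.00876864
  w_B·p_B = 0.08 × 0.0624114 = 0.00499291
  w_C·p_C = 0.69 × 0.104107 = 0.0718339
Marginal: 0.00876864 + 0.00499291 + 0.0718339 = 0.0855954
P(Component B | x) ≈ 0.0583

0.0583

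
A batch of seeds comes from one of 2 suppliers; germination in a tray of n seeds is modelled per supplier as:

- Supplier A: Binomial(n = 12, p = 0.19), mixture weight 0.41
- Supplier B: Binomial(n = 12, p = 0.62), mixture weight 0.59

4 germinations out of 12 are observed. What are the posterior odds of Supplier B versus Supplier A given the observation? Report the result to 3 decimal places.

The posterior odds equal the prior odds times the likelihood ratio: (π_i/π_j)·(f_i(x)/f_j(x)).
Component likelihoods at x = 4 germinations out of 12:
  f_A = C(12,4)·0.19^4·0.81^8 = 495·0.00130321·0.185302 = 0.119536
  f_B = C(12,4)·0.62^4·0.38^8 = 495·0.147763·0.000434779 = 0.031801
Posterior odds = (π_B·f_B) / (π_A·f_A) = (0.59·0.031801) / (0.41·0.119536) = 0.0187626 / 0.0490099 ≈ 0.383

0.383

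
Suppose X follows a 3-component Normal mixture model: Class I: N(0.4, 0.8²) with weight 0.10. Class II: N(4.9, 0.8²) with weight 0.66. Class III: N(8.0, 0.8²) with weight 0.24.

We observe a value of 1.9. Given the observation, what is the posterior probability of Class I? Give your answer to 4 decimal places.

0.9673

Apply Bayes' rule: the posterior for each component is proportional to its prior times its likelihood at x.
Normal densities:
  L_I = (1/(0.8·√(2π)))·exp(−(1.9−0.4)²/(2·0.8²)) = 0.498678·exp(-1.75781) = 0.0859828
  L_II = (1/(0.8·√(2π)))·exp(−(1.9−4.9)²/(2·0.8²)) = 0.498678·exp(-7.03125) = 0.000440745
  L_III = (1/(0.8·√(2π)))·exp(−(1.9−8.0)²/(2·0.8²)) = 0.498678·exp(-29.07031) = 1.18234e-13
Prior × likelihood for each component:
  P(Z=I)·L_I = 0.10 × 0.0859828 = 0.00859828
  P(Z=II)·L_II = 0.66 × 0.000440745 = 0.000290891
  P(Z=III)·L_III = 0.24 × 1.18234e-13 = 2.83763e-14
Evidence: 0.00859828 + 0.000290891 + 2.83763e-14 = 0.00888918
Responsibility of Class I: 0.00859828 / 0.00888918 ≈ 0.9673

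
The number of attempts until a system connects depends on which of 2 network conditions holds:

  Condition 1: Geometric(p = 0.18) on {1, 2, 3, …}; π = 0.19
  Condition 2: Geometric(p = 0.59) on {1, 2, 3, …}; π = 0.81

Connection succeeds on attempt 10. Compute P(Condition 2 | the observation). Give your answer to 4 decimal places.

0.0266

By Bayes' theorem, P(k | x) = w_k f_k(x) / Σ_j w_j f_j(x).
Evaluate each component's likelihood at the observed value:
  p_1 = 0.18·(1−0.18)^9 = 0.18·0.16762 = 0.0301715
  p_2 = 0.59·(1−0.59)^9 = 0.59·0.000327382 = 0.000193155
Unnormalised posteriors:
  w_1·p_1 = 0.19 × 0.0301715 = 0.00573259
  w_2·p_2 = 0.81 × 0.000193155 = 0.000156456
Evidence: 0.00573259 + 0.000156456 = 0.00588904
Responsibility of Condition 2: 0.000156456 / 0.00588904 ≈ 0.0266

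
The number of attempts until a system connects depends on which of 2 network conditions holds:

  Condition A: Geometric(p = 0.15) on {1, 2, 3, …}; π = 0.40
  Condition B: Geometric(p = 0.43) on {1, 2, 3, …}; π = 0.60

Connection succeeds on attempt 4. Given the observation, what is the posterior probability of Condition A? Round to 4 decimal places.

0.4354

P(component k | x) = w_k·f_k(x) / marginal(x), where marginal(x) = Σ_j w_j·f_j(x).
Evaluate each component's likelihood at the observed value:
  p_A = 0.0921187
  p_B = 0.079633
Prior × likelihood for each component:
  w_A·p_A = 0.40 × 0.0921187 = 0.0368475
  w_B·p_B = 0.60 × 0.079633 = 0.0477798
Marginal: 0.0368475 + 0.0477798 = 0.0846273
P(Condition A | data) = 0.0368475 / 0.0846273 ≈ 0.4354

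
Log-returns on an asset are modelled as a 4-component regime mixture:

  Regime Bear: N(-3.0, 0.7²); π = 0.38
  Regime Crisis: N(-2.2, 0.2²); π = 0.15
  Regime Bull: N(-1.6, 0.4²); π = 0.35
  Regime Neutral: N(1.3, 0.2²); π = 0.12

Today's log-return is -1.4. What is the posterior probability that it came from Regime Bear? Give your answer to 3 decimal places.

0.049

Apply Bayes' rule: the posterior for each component is proportional to its prior times its likelihood at x.
Component likelihoods at x = -1.4:
  f_Bear = (1/(0.7·√(2π)))·exp(−(-1.4−-3.0)²/(2·0.7²)) = 0.569918·exp(-2.61224) = 0.0418147
  f_Crisis = (1/(0.2·√(2π)))·exp(−(-1.4−-2.2)²/(2·0.2²)) = 1.994711·exp(-8.00000) = 0.000669151
  f_Bull = (1/(0.4·√(2π)))·exp(−(-1.4−-1.6)²/(2·0.4²)) = 0.997356·exp(-0.12500) = 0.880163
  f_Neutral = (1/(0.2·√(2π)))·exp(−(-1.4−1.3)²/(2·0.2²)) = 1.994711·exp(-91.12500) = 5.30634e-40
Unnormalised posteriors:
  w_Bear·f_Bear = 0.38 × 0.0418147 = 0.0158896
  w_Crisis·f_Crisis = 0.15 × 0.000669151 = 0.000100373
  w_Bull·f_Bull = 0.35 × 0.880163 = 0.308057
  w_Neutral·f_Neutral = 0.12 × 5.30634e-40 = 6.36761e-41
Normaliser: 0.0158896 + 0.000100373 + 0.308057 + 6.36761e-41 = 0.324047
Responsibility of Regime Bear: 0.0158896 / 0.324047 ≈ 0.049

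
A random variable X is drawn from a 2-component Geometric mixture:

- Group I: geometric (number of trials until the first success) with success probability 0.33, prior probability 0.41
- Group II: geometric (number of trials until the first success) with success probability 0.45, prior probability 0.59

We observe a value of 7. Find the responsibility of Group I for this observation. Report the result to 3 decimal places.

P(component k | x) = π_k·f_k(x) / marginal(x), where marginal(x) = Σ_j π_j·f_j(x).
Geometric probabilities:
  f_I = 0.33·(1−0.33)^6 = 0.33·0.0904584 = 0.0298513
  f_II = 0.45·(1−0.45)^6 = 0.45·0.0276806 = 0.0124563
Weight by the priors:
  π_I·f_I = 0.41 × 0.0298513 = 0.012239
  π_II·f_II = 0.59 × 0.0124563 = 0.00734921
Sum: 0.012239 + 0.00734921 = 0.0195882
Responsibility of Group I: 0.012239 / 0.0195882 ≈ 0.625

0.625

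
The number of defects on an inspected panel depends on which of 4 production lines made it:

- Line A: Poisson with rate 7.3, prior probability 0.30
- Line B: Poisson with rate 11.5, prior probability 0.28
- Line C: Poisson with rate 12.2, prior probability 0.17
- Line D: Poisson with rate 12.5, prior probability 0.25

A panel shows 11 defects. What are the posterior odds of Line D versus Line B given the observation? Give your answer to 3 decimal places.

The posterior odds equal the prior odds times the likelihood ratio: (π_i/π_j)·(f_i(x)/f_j(x)).
Evaluate each component's likelihood at the observed value:
  L_A = e^(−7.3)·7.3^11/11! = 0.0530941
  L_B = e^(−11.5)·11.5^11/11! = 0.118068
  L_C = e^(−12.2)·12.2^11/11! = 0.112308
  L_D = e^(−12.5)·12.5^11/11! = 0.108686
0.0271715 / 0.0330592 ≈ 0.822

0.822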